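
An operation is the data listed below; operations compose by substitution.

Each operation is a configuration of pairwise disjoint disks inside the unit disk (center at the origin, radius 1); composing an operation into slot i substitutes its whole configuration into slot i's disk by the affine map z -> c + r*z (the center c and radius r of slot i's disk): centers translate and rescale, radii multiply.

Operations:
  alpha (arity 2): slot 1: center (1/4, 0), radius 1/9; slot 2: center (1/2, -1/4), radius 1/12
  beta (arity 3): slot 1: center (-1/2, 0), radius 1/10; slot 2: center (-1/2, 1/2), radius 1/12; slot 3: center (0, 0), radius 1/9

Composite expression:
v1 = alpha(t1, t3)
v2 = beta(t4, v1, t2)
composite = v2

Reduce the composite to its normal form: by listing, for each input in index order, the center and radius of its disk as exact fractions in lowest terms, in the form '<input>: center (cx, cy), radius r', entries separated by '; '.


Follow each t-input down from beta: c' goes to c + r*c', radius to r*r'.
tracing t4 down its 1-map path: center (-1/2, 0), radius 1/10
tracing t1 down its 2-map path: center (-23/48, 1/2), radius 1/108
tracing t3 down its 2-map path: center (-11/24, 23/48), radius 1/144
tracing t2 down its 1-map path: center (0, 0), radius 1/9

t1: center (-23/48, 1/2), radius 1/108; t2: center (0, 0), radius 1/9; t3: center (-11/24, 23/48), radius 1/144; t4: center (-1/2, 0), radius 1/10


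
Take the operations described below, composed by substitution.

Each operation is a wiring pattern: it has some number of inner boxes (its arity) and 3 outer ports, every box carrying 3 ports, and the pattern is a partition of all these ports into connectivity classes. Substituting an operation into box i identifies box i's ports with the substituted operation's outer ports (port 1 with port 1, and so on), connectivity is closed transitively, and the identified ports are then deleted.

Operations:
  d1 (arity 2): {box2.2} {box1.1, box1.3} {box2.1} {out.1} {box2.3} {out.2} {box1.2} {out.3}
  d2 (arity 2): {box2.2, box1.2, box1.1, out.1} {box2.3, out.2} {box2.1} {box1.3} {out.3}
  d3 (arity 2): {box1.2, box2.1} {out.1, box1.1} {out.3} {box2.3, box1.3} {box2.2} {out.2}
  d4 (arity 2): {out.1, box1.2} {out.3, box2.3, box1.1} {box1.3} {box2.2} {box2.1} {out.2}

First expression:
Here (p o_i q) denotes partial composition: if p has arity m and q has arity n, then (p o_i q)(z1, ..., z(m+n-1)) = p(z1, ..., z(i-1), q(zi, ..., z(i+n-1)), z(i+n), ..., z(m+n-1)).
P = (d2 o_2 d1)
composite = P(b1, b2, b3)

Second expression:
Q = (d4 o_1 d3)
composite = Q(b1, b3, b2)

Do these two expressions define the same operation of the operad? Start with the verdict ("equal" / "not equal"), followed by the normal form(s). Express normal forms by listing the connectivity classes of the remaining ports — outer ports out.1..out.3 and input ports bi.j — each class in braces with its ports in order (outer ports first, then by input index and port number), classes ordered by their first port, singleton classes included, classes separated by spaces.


not equal; the first gives {out.1, b1.1, b1.2} {out.2} {out.3} {b1.3} {b2.1, b2.3} {b2.2} {b3.1} {b3.2} {b3.3} and the second {out.1} {out.2} {out.3, b1.1, b2.3} {b1.2, b3.1} {b1.3, b3.3} {b2.1} {b2.2} {b3.2}


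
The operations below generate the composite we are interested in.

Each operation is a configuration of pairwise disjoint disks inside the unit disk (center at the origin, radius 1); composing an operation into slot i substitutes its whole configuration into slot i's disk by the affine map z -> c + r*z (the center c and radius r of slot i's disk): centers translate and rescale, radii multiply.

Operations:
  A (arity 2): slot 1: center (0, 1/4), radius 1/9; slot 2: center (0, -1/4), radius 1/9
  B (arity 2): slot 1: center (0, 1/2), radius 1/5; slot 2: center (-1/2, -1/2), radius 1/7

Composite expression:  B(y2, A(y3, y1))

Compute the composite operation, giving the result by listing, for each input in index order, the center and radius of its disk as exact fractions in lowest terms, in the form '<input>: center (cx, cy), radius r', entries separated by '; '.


y1: center (-1/2, -15/28), radius 1/63; y2: center (0, 1/2), radius 1/5; y3: center (-1/2, -13/28), radius 1/63


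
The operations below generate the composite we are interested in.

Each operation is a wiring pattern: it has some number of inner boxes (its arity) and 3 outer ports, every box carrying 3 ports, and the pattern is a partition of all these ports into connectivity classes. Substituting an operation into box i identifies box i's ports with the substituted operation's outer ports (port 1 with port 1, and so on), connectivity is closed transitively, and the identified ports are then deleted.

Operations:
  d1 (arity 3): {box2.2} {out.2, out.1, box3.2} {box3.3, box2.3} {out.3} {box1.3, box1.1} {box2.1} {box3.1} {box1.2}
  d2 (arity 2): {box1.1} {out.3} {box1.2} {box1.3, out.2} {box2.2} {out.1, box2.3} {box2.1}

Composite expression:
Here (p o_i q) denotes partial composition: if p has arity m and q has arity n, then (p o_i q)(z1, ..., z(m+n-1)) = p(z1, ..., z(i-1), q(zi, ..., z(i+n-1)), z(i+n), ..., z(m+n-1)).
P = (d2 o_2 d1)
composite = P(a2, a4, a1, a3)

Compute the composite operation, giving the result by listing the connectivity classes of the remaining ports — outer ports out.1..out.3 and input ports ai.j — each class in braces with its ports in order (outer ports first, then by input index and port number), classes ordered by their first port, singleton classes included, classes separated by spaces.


{out.1} {out.2, a2.3} {out.3} {a1.1} {a1.2} {a1.3, a3.3} {a2.1} {a2.2} {a3.1} {a3.2} {a4.1, a4.3} {a4.2}

Connectivity passes through glued d2-boundaries; trace each wire chain.
the subtree at d1 composes to {out.1, out.2, a3.2} {out.3} {a1.1} {a1.2} {a1.3, a3.3} {a3.1} {a4.1, a4.3} {a4.2} on (a4, a1, a3); out.j = own outer ports
the subtree at d2 composes to {out.1} {out.2, a2.3} {out.3} {a1.1} {a1.2} {a1.3, a3.3} {a2.1} {a2.2} {a3.1} {a3.2} {a4.1, a4.3} {a4.2} on (a2, a4, a1, a3); out.j = own outer ports


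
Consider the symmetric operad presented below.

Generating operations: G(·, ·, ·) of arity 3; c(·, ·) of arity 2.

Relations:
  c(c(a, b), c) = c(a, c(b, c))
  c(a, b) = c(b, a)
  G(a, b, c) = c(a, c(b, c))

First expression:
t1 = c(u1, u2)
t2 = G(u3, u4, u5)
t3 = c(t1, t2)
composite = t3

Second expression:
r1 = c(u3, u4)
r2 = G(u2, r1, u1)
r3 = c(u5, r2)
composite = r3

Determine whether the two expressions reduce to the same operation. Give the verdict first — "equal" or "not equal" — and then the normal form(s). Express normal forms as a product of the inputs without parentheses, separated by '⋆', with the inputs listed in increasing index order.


The first composite normalizes to u1 ⋆ u2 ⋆ u3 ⋆ u4 ⋆ u5
The second composite normalizes to u1 ⋆ u2 ⋆ u3 ⋆ u4 ⋆ u5
The forms coincide; equal.

equal; both compose to u1 ⋆ u2 ⋆ u3 ⋆ u4 ⋆ u5


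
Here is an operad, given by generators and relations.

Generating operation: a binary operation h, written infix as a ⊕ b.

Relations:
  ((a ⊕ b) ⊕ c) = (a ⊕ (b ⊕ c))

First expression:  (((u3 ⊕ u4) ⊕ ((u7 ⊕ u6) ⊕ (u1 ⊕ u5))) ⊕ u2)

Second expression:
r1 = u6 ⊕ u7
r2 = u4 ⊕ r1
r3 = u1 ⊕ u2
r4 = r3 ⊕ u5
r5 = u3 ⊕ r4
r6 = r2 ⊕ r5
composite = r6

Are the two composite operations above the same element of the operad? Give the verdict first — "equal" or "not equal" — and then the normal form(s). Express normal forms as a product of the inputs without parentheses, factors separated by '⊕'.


not equal — first u3 ⊕ u4 ⊕ u7 ⊕ u6 ⊕ u1 ⊕ u5 ⊕ u2, second u4 ⊕ u6 ⊕ u7 ⊕ u3 ⊕ u1 ⊕ u2 ⊕ u5

Normal form of the first expression: u3 ⊕ u4 ⊕ u7 ⊕ u6 ⊕ u1 ⊕ u5 ⊕ u2
Normal form of the second expression: u4 ⊕ u6 ⊕ u7 ⊕ u3 ⊕ u1 ⊕ u2 ⊕ u5
Distinct normal forms: not equal.


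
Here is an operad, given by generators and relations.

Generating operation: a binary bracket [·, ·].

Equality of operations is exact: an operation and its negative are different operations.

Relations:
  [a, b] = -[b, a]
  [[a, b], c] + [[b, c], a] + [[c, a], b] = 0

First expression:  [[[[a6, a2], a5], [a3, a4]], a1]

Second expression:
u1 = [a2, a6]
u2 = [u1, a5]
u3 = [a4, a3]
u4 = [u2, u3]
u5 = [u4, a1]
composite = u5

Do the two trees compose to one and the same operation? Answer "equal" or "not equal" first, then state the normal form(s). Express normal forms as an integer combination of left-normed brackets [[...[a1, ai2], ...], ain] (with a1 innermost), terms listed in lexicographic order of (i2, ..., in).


equal; both compose to [[[[[a1, a2], a6], a5], a3], a4] - [[[[[a1, a2], a6], a5], a4], a3] - [[[[[a1, a3], a4], a2], a6], a5] + [[[[[a1, a3], a4], a5], a2], a6] - [[[[[a1, a3], a4], a5], a6], a2] + [[[[[a1, a3], a4], a6], a2], a5] + [[[[[a1, a4], a3], a2], a6], a5] - [[[[[a1, a4], a3], a5], a2], a6] + [[[[[a1, a4], a3], a5], a6], a2] - [[[[[a1, a4], a3], a6], a2], a5] - [[[[[a1, a5], a2], a6], a3], a4] + [[[[[a1, a5], a2], a6], a4], a3] + [[[[[a1, a5], a6], a2], a3], a4] - [[[[[a1, a5], a6], a2], a4], a3] - [[[[[a1, a6], a2], a5], a3], a4] + [[[[[a1, a6], a2], a5], a4], a3]

In normal form, the first expression is [[[[[a1, a2], a6], a5], a3], a4] - [[[[[a1, a2], a6], a5], a4], a3] - [[[[[a1, a3], a4], a2], a6], a5] + [[[[[a1, a3], a4], a5], a2], a6] - [[[[[a1, a3], a4], a5], a6], a2] + [[[[[a1, a3], a4], a6], a2], a5] + [[[[[a1, a4], a3], a2], a6], a5] - [[[[[a1, a4], a3], a5], a2], a6] + [[[[[a1, a4], a3], a5], a6], a2] - [[[[[a1, a4], a3], a6], a2], a5] - [[[[[a1, a5], a2], a6], a3], a4] + [[[[[a1, a5], a2], a6], a4], a3] + [[[[[a1, a5], a6], a2], a3], a4] - [[[[[a1, a5], a6], a2], a4], a3] - [[[[[a1, a6], a2], a5], a3], a4] + [[[[[a1, a6], a2], a5], a4], a3]
In normal form, the second expression is [[[[[a1, a2], a6], a5], a3], a4] - [[[[[a1, a2], a6], a5], a4], a3] - [[[[[a1, a3], a4], a2], a6], a5] + [[[[[a1, a3], a4], a5], a2], a6] - [[[[[a1, a3], a4], a5], a6], a2] + [[[[[a1, a3], a4], a6], a2], a5] + [[[[[a1, a4], a3], a2], a6], a5] - [[[[[a1, a4], a3], a5], a2], a6] + [[[[[a1, a4], a3], a5], a6], a2] - [[[[[a1, a4], a3], a6], a2], a5] - [[[[[a1, a5], a2], a6], a3], a4] + [[[[[a1, a5], a2], a6], a4], a3] + [[[[[a1, a5], a6], a2], a3], a4] - [[[[[a1, a5], a6], a2], a4], a3] - [[[[[a1, a6], a2], a5], a3], a4] + [[[[[a1, a6], a2], a5], a4], a3]
Identical normal forms: equal.


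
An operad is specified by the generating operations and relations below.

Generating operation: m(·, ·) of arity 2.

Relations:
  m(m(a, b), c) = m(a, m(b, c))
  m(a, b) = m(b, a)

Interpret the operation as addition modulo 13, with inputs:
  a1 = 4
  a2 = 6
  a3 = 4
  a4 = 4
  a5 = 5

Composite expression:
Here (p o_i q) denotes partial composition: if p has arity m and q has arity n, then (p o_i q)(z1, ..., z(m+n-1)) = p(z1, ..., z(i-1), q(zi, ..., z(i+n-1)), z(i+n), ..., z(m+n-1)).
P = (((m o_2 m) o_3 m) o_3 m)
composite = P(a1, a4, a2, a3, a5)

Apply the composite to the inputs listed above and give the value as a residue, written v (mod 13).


m(a2, a3) = 10
m(m(a2, a3), a5) = 2
m(a4, m(m(a2, a3), a5)) = 6
m(a1, m(a4, m(m(a2, a3), a5))) = 10

10 (mod 13)


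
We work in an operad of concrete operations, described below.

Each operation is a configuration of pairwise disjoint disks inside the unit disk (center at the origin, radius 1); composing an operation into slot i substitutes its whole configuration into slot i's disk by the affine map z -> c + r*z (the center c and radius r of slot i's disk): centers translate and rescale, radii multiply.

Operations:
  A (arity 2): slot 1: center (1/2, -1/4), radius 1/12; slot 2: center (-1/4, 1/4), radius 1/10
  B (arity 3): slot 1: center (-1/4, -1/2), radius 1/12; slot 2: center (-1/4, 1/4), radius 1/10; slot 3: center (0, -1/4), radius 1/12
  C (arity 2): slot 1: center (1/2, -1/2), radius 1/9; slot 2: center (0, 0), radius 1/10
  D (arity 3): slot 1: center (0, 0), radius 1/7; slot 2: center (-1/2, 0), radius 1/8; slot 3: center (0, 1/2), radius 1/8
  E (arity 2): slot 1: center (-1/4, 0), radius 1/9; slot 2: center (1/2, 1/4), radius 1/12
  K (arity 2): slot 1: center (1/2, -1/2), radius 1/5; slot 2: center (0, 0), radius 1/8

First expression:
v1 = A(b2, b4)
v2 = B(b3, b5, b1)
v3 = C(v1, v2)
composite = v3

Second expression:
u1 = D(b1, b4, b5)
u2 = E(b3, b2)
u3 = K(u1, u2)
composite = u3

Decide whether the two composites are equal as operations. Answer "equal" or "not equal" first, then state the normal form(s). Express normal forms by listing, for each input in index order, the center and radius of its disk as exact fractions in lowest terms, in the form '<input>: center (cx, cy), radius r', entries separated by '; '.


not equal — first b1: center (0, -1/40), radius 1/120; b2: center (5/9, -19/36), radius 1/108; b3: center (-1/40, -1/20), radius 1/120; b4: center (17/36, -17/36), radius 1/90; b5: center (-1/40, 1/40), radius 1/100, second b1: center (1/2, -1/2), radius 1/35; b2: center (1/16, 1/32), radius 1/96; b3: center (-1/32, 0), radius 1/72; b4: center (2/5, -1/2), radius 1/40; b5: center (1/2, -2/5), radius 1/40

Reducing the first expression gives b1: center (0, -1/40), radius 1/120; b2: center (5/9, -19/36), radius 1/108; b3: center (-1/40, -1/20), radius 1/120; b4: center (17/36, -17/36), radius 1/90; b5: center (-1/40, 1/40), radius 1/100
Reducing the second expression gives b1: center (1/2, -1/2), radius 1/35; b2: center (1/16, 1/32), radius 1/96; b3: center (-1/32, 0), radius 1/72; b4: center (2/5, -1/2), radius 1/40; b5: center (1/2, -2/5), radius 1/40
They disagree, so not equal.


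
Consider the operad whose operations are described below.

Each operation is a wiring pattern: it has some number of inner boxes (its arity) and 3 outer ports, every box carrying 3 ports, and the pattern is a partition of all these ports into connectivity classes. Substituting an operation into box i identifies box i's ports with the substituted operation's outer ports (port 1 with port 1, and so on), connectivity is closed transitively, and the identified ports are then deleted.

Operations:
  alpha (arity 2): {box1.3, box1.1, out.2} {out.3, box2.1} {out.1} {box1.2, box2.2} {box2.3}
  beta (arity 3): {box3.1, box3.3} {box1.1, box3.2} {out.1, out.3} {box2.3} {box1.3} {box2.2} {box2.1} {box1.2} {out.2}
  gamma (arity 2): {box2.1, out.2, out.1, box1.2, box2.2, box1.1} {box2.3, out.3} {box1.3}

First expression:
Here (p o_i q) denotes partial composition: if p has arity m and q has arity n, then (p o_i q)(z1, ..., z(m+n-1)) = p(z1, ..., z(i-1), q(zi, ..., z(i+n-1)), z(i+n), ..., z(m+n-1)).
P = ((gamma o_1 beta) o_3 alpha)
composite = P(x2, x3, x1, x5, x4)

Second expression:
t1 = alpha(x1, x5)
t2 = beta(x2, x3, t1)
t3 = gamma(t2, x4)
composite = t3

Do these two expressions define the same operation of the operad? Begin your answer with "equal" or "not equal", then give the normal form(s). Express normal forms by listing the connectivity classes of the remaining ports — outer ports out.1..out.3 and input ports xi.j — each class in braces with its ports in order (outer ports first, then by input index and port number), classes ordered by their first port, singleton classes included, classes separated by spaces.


equal: each reduces to {out.1, out.2, x4.1, x4.2} {out.3, x4.3} {x1.1, x1.3, x2.1} {x1.2, x5.2} {x2.2} {x2.3} {x3.1} {x3.2} {x3.3} {x5.1} {x5.3}

Normal form of the first expression: {out.1, out.2, x4.1, x4.2} {out.3, x4.3} {x1.1, x1.3, x2.1} {x1.2, x5.2} {x2.2} {x2.3} {x3.1} {x3.2} {x3.3} {x5.1} {x5.3}
Normal form of the second expression: {out.1, out.2, x4.1, x4.2} {out.3, x4.3} {x1.1, x1.3, x2.1} {x1.2, x5.2} {x2.2} {x2.3} {x3.1} {x3.2} {x3.3} {x5.1} {x5.3}
The normal forms match — equal.


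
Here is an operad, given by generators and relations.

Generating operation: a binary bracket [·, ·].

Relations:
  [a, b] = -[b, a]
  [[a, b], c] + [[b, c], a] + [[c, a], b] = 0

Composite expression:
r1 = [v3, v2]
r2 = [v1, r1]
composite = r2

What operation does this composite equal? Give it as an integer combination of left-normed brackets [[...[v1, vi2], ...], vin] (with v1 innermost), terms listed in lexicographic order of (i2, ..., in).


A multilinear Lie element is pinned by v1-initial words (v1 innermost).
Composite bracket: [v1, [v3, v2]]
The bracket unfolds into 4 signed words via [a, b] = ab - ba (2^2 = 4).
Keep just the words that open with v1:
  word v1v2v3 has sign -1, contributing -[[v1, v2], v3]
  word v1v3v2 has sign +1, contributing +[[v1, v3], v2]

-[[v1, v2], v3] + [[v1, v3], v2]


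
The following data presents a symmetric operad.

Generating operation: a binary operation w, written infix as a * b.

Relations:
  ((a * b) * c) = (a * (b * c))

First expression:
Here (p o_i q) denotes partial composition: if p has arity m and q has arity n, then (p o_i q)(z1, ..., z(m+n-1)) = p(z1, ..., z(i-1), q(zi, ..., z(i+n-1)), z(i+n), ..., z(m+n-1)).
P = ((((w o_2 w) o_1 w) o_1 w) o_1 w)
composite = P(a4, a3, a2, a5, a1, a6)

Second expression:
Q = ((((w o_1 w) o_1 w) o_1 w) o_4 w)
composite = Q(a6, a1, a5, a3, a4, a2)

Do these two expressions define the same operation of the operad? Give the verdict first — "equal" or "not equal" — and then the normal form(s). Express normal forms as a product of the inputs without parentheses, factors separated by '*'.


not equal; the first gives a4 * a3 * a2 * a5 * a1 * a6 and the second a6 * a1 * a5 * a3 * a4 * a2

The first composite normalizes to a4 * a3 * a2 * a5 * a1 * a6
The second composite normalizes to a6 * a1 * a5 * a3 * a4 * a2
No match — not equal.


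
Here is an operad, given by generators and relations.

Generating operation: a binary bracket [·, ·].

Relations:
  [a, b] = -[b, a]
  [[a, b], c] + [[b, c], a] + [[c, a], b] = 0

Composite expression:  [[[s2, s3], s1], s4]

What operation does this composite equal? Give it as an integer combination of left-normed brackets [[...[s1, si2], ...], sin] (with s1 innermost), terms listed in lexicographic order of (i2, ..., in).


-[[[s1, s2], s3], s4] + [[[s1, s3], s2], s4]

Antisymmetry and Jacobi reduce to s1-anchored left-normed brackets.
Composite bracket: [[[s2, s3], s1], s4]
The bracket unfolds into 8 signed words via [a, b] = ab - ba (2^3 = 8).
Words beginning with s1 determine it all:
  word s1s2s3s4 has sign -1, contributing -[[[s1, s2], s3], s4]
  word s1s3s2s4 has sign +1, contributing +[[[s1, s3], s2], s4]


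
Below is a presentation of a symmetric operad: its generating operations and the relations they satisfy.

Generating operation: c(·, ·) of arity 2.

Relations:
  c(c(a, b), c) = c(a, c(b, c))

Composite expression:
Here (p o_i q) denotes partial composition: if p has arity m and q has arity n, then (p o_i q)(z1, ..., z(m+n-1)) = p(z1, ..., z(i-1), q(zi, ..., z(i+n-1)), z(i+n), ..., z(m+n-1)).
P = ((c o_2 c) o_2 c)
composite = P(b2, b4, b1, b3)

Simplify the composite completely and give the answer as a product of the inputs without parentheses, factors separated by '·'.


The c-tree's shape is irrelevant; the b-reading-order decides.
c(b4, b1) reduces to b4 · b1
c(c(b4, b1), b3) reduces to b4 · b1 · b3
c(b2, c(c(b4, b1), b3)) reduces to b2 · b4 · b1 · b3

b2 · b4 · b1 · b3


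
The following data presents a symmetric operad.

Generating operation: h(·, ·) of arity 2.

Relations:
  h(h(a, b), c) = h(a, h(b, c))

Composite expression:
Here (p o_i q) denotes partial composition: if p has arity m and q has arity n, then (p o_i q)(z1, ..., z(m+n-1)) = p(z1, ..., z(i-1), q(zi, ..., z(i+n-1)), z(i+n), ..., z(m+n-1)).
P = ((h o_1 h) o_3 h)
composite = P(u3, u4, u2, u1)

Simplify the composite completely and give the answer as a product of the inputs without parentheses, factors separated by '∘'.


u3 ∘ u4 ∘ u2 ∘ u1


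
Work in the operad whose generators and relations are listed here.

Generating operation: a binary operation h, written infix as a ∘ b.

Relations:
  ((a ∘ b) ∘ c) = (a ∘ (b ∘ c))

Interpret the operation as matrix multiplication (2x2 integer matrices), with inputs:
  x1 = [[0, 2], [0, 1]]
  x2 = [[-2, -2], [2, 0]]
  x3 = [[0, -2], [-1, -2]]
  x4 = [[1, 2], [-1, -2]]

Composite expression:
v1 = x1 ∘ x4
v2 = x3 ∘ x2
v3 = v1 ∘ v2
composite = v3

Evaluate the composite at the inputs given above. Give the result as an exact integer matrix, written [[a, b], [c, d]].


(x1 ∘ x4) = [[-2, -4], [-1, -2]]
(x3 ∘ x2) = [[-4, 0], [-2, 2]]
((x1 ∘ x4) ∘ (x3 ∘ x2)) = [[16, -8], [8, -4]]

[[16, -8], [8, -4]]


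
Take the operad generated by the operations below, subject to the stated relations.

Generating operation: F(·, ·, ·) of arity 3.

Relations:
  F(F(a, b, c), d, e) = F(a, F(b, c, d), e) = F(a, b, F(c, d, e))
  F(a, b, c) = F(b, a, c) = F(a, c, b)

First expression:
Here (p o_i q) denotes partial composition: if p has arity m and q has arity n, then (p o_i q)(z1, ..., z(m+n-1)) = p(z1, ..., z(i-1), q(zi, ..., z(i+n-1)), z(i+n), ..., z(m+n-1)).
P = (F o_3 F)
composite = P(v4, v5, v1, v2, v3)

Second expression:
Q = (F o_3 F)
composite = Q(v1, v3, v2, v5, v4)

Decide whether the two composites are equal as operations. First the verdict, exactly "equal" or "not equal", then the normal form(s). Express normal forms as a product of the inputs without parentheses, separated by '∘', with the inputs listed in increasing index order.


equal — both sides give v1 ∘ v2 ∘ v3 ∘ v4 ∘ v5

Reducing the first expression gives v1 ∘ v2 ∘ v3 ∘ v4 ∘ v5
Reducing the second expression gives v1 ∘ v2 ∘ v3 ∘ v4 ∘ v5
The forms coincide; equal.


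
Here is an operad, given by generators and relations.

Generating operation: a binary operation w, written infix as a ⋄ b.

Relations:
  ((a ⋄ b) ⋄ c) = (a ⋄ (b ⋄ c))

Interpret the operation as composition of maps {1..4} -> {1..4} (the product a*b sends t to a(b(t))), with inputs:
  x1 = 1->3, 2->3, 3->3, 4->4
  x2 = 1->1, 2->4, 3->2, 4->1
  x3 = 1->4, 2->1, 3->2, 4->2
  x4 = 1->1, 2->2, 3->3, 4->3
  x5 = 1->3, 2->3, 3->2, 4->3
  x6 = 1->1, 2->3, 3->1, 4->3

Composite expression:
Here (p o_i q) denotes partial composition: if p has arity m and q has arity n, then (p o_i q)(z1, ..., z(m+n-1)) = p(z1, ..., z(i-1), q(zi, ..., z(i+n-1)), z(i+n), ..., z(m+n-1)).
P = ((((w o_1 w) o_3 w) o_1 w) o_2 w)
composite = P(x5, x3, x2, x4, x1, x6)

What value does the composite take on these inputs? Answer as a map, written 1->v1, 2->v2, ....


1->3, 2->3, 3->3, 4->3

(x3 ⋄ x2) = 1->4, 2->2, 3->1, 4->4
(x5 ⋄ (x3 ⋄ x2)) = 1->3, 2->3, 3->3, 4->3
((x5 ⋄ (x3 ⋄ x2)) ⋄ x4) = 1->3, 2->3, 3->3, 4->3
(x1 ⋄ x6) = 1->3, 2->3, 3->3, 4->3
(((x5 ⋄ (x3 ⋄ x2)) ⋄ x4) ⋄ (x1 ⋄ x6)) = 1->3, 2->3, 3->3, 4->3


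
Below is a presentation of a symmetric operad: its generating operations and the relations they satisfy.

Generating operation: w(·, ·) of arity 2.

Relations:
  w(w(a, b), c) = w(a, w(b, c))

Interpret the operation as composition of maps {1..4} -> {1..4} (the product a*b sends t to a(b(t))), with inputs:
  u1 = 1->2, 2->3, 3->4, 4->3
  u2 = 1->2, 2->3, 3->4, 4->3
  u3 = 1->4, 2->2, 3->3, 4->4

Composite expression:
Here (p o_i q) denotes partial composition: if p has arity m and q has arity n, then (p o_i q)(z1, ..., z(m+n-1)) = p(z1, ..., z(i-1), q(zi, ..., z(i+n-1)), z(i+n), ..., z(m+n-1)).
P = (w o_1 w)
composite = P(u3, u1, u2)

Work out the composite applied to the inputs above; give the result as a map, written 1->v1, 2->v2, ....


1->3, 2->4, 3->3, 4->4

w(u3, u1) = 1->2, 2->3, 3->4, 4->3
w(w(u3, u1), u2) = 1->3, 2->4, 3->3, 4->4


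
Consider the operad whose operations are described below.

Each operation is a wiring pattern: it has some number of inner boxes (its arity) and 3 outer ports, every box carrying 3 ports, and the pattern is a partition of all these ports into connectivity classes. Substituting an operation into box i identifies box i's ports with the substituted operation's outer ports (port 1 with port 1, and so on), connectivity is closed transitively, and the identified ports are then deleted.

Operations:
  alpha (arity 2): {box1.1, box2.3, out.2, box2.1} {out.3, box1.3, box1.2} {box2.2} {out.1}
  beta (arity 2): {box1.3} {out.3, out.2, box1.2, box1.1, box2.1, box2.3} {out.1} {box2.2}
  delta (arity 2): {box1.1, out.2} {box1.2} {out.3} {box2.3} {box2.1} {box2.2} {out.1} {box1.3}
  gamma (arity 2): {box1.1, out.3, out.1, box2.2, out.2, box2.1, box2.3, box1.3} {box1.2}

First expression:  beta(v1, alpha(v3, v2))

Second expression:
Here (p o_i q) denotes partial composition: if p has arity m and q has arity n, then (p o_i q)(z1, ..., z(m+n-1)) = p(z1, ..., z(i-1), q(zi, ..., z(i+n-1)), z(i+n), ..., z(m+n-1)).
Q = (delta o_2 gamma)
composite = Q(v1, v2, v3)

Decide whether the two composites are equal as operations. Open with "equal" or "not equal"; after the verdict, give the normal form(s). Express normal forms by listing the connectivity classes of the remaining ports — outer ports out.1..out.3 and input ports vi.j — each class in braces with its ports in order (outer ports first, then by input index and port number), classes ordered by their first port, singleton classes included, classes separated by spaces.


not equal — first {out.1} {out.2, out.3, v1.1, v1.2, v3.2, v3.3} {v1.3} {v2.1, v2.3, v3.1} {v2.2}, second {out.1} {out.2, v1.1} {out.3} {v1.2} {v1.3} {v2.1, v2.3, v3.1, v3.2, v3.3} {v2.2}

Reducing the first expression gives {out.1} {out.2, out.3, v1.1, v1.2, v3.2, v3.3} {v1.3} {v2.1, v2.3, v3.1} {v2.2}
Reducing the second expression gives {out.1} {out.2, v1.1} {out.3} {v1.2} {v1.3} {v2.1, v2.3, v3.1, v3.2, v3.3} {v2.2}
No match — not equal.


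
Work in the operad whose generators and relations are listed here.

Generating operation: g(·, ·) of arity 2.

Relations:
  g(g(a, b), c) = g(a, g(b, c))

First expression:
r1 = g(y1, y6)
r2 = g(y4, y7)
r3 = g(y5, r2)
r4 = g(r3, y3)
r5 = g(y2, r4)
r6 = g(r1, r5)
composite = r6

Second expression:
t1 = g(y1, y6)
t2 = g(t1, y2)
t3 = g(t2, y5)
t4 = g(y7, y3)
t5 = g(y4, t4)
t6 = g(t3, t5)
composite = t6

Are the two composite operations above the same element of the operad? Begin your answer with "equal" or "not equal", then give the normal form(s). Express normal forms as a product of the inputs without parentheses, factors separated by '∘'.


equal: each reduces to y1 ∘ y6 ∘ y2 ∘ y5 ∘ y4 ∘ y7 ∘ y3

In normal form, the first expression is y1 ∘ y6 ∘ y2 ∘ y5 ∘ y4 ∘ y7 ∘ y3
In normal form, the second expression is y1 ∘ y6 ∘ y2 ∘ y5 ∘ y4 ∘ y7 ∘ y3
One common form — equal.


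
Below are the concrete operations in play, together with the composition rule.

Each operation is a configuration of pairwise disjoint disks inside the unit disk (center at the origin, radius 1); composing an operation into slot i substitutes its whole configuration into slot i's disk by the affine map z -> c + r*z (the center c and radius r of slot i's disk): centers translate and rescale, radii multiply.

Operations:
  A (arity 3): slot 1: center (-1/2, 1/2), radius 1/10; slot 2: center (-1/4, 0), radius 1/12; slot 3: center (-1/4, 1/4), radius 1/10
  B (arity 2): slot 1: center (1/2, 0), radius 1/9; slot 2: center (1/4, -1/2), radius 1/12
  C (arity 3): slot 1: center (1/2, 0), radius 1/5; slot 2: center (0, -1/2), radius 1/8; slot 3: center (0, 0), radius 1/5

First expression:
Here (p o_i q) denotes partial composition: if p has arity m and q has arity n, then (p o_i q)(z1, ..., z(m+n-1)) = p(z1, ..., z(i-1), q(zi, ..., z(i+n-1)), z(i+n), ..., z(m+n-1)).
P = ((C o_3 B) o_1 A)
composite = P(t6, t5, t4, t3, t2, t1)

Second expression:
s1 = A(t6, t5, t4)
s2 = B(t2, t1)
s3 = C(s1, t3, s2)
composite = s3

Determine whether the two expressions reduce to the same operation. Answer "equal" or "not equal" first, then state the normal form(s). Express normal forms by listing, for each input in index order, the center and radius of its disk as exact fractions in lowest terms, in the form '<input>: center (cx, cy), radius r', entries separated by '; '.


equal; both compose to t1: center (1/20, -1/10), radius 1/60; t2: center (1/10, 0), radius 1/45; t3: center (0, -1/2), radius 1/8; t4: center (9/20, 1/20), radius 1/50; t5: center (9/20, 0), radius 1/60; t6: center (2/5, 1/10), radius 1/50

The first composite normalizes to t1: center (1/20, -1/10), radius 1/60; t2: center (1/10, 0), radius 1/45; t3: center (0, -1/2), radius 1/8; t4: center (9/20, 1/20), radius 1/50; t5: center (9/20, 0), radius 1/60; t6: center (2/5, 1/10), radius 1/50
The second composite normalizes to t1: center (1/20, -1/10), radius 1/60; t2: center (1/10, 0), radius 1/45; t3: center (0, -1/2), radius 1/8; t4: center (9/20, 1/20), radius 1/50; t5: center (9/20, 0), radius 1/60; t6: center (2/5, 1/10), radius 1/50
Identical normal forms: equal.


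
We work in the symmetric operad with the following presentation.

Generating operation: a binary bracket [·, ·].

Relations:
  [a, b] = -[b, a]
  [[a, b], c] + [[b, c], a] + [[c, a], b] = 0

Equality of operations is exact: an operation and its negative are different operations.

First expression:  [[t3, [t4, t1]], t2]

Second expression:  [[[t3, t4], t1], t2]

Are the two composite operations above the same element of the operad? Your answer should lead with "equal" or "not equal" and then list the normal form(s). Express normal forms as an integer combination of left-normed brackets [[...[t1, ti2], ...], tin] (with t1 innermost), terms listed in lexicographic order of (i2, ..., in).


not equal — first [[[t1, t4], t3], t2], second -[[[t1, t3], t4], t2] + [[[t1, t4], t3], t2]

The first expression, normalized: [[[t1, t4], t3], t2]
The second expression, normalized: -[[[t1, t3], t4], t2] + [[[t1, t4], t3], t2]
They disagree, so not equal.


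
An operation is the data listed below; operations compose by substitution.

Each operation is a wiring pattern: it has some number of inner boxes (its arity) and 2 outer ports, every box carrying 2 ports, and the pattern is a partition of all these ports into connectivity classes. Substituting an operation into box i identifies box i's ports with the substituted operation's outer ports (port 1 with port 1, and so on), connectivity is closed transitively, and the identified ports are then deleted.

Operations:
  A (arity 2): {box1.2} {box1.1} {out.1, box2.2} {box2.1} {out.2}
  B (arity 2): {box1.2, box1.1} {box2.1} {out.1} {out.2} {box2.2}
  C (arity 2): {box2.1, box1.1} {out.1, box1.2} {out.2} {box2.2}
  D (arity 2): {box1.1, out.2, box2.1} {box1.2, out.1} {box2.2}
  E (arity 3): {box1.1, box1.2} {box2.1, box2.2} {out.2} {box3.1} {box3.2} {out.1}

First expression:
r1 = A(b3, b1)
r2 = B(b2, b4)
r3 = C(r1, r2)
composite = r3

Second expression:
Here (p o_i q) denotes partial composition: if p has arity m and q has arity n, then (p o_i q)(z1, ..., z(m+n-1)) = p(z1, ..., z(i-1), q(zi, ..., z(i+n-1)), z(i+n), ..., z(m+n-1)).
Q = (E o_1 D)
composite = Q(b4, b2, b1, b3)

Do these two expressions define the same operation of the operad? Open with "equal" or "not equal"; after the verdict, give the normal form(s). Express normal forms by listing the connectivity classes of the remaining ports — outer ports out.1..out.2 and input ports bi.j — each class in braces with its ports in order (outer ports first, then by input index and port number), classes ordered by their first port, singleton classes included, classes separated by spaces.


not equal; the first gives {out.1} {out.2} {b1.1} {b1.2} {b2.1, b2.2} {b3.1} {b3.2} {b4.1} {b4.2} and the second {out.1} {out.2} {b1.1, b1.2} {b2.1, b4.1, b4.2} {b2.2} {b3.1} {b3.2}

The first composite normalizes to {out.1} {out.2} {b1.1} {b1.2} {b2.1, b2.2} {b3.1} {b3.2} {b4.1} {b4.2}
The second composite normalizes to {out.1} {out.2} {b1.1, b1.2} {b2.1, b4.1, b4.2} {b2.2} {b3.1} {b3.2}
Different reductions; not equal.


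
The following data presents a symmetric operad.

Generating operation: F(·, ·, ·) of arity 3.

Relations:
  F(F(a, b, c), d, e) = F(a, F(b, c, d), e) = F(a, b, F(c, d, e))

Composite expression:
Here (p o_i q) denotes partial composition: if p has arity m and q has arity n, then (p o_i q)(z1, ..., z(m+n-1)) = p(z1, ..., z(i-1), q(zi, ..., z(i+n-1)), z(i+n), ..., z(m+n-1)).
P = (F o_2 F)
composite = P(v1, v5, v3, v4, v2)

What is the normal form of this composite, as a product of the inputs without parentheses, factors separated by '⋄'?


v1 ⋄ v5 ⋄ v3 ⋄ v4 ⋄ v2

Key point: F is associative — brackets drop, the v-order remains.
F(v5, v3, v4) reduces to v5 ⋄ v3 ⋄ v4
F(v1, F(v5, v3, v4), v2) reduces to v1 ⋄ v5 ⋄ v3 ⋄ v4 ⋄ v2


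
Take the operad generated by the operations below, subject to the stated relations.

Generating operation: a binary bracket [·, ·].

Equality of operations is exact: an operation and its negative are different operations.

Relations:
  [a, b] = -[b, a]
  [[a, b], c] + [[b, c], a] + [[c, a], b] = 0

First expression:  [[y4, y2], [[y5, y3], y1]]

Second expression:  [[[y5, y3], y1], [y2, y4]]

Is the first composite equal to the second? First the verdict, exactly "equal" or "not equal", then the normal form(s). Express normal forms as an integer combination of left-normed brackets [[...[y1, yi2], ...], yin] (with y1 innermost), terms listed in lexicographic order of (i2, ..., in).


equal; the common form is [[[[y1, y3], y5], y2], y4] - [[[[y1, y3], y5], y4], y2] - [[[[y1, y5], y3], y2], y4] + [[[[y1, y5], y3], y4], y2]

Reducing the first expression gives [[[[y1, y3], y5], y2], y4] - [[[[y1, y3], y5], y4], y2] - [[[[y1, y5], y3], y2], y4] + [[[[y1, y5], y3], y4], y2]
Reducing the second expression gives [[[[y1, y3], y5], y2], y4] - [[[[y1, y3], y5], y4], y2] - [[[[y1, y5], y3], y2], y4] + [[[[y1, y5], y3], y4], y2]
Same normal form: equal.


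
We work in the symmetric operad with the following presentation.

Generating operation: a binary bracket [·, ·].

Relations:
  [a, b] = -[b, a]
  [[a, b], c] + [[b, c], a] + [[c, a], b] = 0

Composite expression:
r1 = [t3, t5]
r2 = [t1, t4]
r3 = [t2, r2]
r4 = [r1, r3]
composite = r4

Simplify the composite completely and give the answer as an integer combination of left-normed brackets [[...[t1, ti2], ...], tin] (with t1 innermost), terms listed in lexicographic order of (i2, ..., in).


[[[[t1, t4], t2], t3], t5] - [[[[t1, t4], t2], t5], t3]

A multilinear Lie element is pinned by t1-initial words (t1 innermost).
Composite bracket: [[t3, t5], [t2, [t1, t4]]]
Full expansion: 16 signed words from ab - ba (2^4 = 16).
The t1-initial words carry the normal form:
  word t1t4t2t3t5 has sign +1, contributing +[[[[t1, t4], t2], t3], t5]
  word t1t4t2t5t3 has sign -1, contributing -[[[[t1, t4], t2], t5], t3]


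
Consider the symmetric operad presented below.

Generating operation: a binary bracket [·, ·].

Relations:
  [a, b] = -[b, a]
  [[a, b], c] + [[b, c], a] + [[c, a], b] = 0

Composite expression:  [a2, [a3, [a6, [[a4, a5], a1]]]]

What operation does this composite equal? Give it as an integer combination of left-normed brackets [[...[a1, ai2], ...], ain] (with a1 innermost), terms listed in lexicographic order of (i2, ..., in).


A multilinear Lie element is pinned by a1-initial words (a1 innermost).
Composite bracket: [a2, [a3, [a6, [[a4, a5], a1]]]]
Full expansion: 32 signed words from ab - ba (2^5 = 32).
Collect the words opening with a1:
  a1a4a5a6a3a2 appears with sign +1, giving the term +[[[[[a1, a4], a5], a6], a3], a2]
  a1a5a4a6a3a2 appears with sign -1, giving the term -[[[[[a1, a5], a4], a6], a3], a2]

[[[[[a1, a4], a5], a6], a3], a2] - [[[[[a1, a5], a4], a6], a3], a2]


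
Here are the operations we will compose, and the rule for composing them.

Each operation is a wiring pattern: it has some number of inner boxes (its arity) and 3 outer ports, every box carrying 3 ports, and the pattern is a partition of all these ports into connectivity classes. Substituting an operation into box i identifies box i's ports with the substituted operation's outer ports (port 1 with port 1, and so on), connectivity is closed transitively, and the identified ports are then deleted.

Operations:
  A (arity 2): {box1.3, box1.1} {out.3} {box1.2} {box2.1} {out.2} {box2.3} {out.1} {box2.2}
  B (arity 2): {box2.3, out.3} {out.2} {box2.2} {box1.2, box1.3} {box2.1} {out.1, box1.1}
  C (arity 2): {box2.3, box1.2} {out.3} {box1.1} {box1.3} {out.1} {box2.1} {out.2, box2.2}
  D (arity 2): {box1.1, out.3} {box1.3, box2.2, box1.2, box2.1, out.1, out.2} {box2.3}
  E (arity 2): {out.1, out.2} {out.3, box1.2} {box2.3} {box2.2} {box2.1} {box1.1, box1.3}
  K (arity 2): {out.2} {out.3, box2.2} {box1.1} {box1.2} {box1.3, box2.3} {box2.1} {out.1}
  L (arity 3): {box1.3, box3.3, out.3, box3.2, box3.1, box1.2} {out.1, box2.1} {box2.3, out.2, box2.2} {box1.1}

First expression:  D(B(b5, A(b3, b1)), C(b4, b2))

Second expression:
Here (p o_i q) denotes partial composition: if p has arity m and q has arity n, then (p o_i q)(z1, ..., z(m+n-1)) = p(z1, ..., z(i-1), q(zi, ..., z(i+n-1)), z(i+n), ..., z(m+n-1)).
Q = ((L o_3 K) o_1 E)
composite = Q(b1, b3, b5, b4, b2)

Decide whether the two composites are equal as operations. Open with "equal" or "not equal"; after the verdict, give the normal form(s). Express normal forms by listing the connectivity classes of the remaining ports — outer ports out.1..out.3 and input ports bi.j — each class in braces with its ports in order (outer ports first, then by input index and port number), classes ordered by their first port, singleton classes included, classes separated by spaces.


not equal; first: {out.1, out.2, b2.2} {out.3, b5.1} {b1.1} {b1.2} {b1.3} {b2.1} {b2.3, b4.2} {b3.1, b3.3} {b3.2} {b4.1} {b4.3} {b5.2, b5.3}; second: {out.1, b5.1} {out.2, b5.2, b5.3} {out.3, b1.2, b2.2} {b1.1, b1.3} {b2.1} {b2.3, b4.3} {b3.1} {b3.2} {b3.3} {b4.1} {b4.2}

The first expression, normalized: {out.1, out.2, b2.2} {out.3, b5.1} {b1.1} {b1.2} {b1.3} {b2.1} {b2.3, b4.2} {b3.1, b3.3} {b3.2} {b4.1} {b4.3} {b5.2, b5.3}
The second expression, normalized: {out.1, b5.1} {out.2, b5.2, b5.3} {out.3, b1.2, b2.2} {b1.1, b1.3} {b2.1} {b2.3, b4.3} {b3.1} {b3.2} {b3.3} {b4.1} {b4.2}
They disagree, so not equal.


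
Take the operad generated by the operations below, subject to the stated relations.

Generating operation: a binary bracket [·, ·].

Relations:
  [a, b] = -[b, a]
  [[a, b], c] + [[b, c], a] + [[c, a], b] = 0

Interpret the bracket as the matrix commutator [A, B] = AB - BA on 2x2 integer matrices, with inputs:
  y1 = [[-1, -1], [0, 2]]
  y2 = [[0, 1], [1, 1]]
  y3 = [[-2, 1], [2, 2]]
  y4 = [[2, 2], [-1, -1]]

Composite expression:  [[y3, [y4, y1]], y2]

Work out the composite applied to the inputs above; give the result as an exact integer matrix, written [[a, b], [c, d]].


[[-18, -16], [-2, 18]]

[y4, y1] = [[-1, 3], [3, 1]]
[y3, [y4, y1]] = [[-3, -10], [8, 3]]
[[y3, [y4, y1]], y2] = [[-18, -16], [-2, 18]]


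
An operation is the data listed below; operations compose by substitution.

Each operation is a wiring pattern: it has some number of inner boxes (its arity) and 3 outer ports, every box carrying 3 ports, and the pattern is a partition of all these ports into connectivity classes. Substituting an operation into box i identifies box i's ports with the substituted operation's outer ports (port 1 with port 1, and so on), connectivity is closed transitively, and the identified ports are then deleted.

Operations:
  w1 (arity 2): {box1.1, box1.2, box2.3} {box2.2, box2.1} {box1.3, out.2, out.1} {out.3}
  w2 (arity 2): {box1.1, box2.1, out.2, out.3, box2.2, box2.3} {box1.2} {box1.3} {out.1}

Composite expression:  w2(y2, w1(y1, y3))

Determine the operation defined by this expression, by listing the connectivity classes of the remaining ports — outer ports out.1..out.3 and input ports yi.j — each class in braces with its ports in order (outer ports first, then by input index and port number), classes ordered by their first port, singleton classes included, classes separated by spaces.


After gluing at w2, chains via deleted ports link the y-ports.
after w1, the pattern on (y1, y3) reads {out.1, out.2, y1.3} {out.3} {y1.1, y1.2, y3.3} {y3.1, y3.2} (out.j = its outer ports)
after w2, the pattern on (y2, y1, y3) reads {out.1} {out.2, out.3, y1.3, y2.1} {y1.1, y1.2, y3.3} {y2.2} {y2.3} {y3.1, y3.2} (out.j = its outer ports)

{out.1} {out.2, out.3, y1.3, y2.1} {y1.1, y1.2, y3.3} {y2.2} {y2.3} {y3.1, y3.2}
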